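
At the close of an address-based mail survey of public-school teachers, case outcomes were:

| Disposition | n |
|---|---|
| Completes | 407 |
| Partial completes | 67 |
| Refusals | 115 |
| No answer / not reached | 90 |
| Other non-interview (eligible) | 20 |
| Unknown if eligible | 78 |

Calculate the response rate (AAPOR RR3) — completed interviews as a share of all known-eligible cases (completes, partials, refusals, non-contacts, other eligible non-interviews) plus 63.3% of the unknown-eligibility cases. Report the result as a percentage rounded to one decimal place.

Num: 407
Known eligible: 407 + 67 + 115 + 90 + 20 = 699
Estimated eligible among unknowns: 0.6330 × 78 = 49.37
Denom: 699 + 49.37 = 748.37
RR3 = 407 / 748.37 = 0.5438

54.4%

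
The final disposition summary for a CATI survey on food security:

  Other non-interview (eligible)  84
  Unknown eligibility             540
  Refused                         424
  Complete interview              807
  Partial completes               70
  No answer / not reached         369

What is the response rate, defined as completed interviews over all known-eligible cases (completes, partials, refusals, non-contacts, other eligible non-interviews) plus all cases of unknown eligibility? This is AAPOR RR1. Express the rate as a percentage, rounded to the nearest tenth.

35.2%

Numerator → 807
Denominator → 807 + 70 + 424 + 369 + 84 + 540 = 2294
RR1 = 807 / 2294 = 0.3518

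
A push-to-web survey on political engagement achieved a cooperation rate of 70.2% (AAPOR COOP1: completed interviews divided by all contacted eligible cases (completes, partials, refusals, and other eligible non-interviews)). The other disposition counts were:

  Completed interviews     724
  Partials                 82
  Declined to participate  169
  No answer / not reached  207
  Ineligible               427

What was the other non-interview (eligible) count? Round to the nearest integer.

COOP1 = 724 / D = 0.702
D = 724 / 0.702 = 1031.3
Rest of base = 975
other non-interview (eligible) = 1031.3 − 975 ≈ 56

56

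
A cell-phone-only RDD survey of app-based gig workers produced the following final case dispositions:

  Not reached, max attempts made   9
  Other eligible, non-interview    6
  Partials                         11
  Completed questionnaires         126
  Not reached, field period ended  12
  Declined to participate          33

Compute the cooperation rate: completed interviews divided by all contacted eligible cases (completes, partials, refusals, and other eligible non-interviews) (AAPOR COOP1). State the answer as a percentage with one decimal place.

71.6%

Non-contacts = 12 + 9 = 21
Numerator → 126
Denominator → 126 + 11 + 33 + 6 = 176
COOP1 = 126 / 176 = 0.7159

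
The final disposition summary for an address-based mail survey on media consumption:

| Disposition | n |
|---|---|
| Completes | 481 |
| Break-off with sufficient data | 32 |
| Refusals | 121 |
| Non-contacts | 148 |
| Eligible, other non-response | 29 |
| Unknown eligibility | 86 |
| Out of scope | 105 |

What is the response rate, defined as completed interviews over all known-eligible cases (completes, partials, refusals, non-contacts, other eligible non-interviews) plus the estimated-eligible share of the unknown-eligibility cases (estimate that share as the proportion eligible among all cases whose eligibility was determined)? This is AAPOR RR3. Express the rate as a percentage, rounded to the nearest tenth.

Top = 481
Eligible (known) = 481 + 32 + 121 + 148 + 29 = 811
e = 811 / (811 + 105) = 811 / 916 = 0.8854
Eligible share of unknowns = 0.8854 × 86 = 76.14
Denominator = 811 + 76.14 = 887.14
RR3 = 481 / 887.14 = 0.5422

54.2%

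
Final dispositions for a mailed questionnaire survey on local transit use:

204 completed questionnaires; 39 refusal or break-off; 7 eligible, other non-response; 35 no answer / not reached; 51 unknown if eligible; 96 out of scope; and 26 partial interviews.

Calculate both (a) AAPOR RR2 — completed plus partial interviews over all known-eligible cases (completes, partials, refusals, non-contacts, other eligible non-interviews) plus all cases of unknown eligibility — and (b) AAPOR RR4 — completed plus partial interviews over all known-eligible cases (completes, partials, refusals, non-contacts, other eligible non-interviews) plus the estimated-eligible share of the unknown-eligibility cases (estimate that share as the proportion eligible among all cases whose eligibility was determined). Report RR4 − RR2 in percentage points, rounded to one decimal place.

2.2

Numerator = 204 + 26 = 230
Base = 204 + 26 + 39 + 35 + 7 + 51 = 362
RR2 = 230 / 362 = 0.6354
Known eligible = 204 + 26 + 39 + 35 + 7 = 311
e = 311 / (311 + 96) = 311 / 407 = 0.7641
Eligible share of unknowns = 0.7641 × 51 = 38.97
Base = 311 + 38.97 = 349.97
RR4 = 230 / 349.97 = 0.6572
Difference = 65.72 − 63.54 = 2.18 percentage points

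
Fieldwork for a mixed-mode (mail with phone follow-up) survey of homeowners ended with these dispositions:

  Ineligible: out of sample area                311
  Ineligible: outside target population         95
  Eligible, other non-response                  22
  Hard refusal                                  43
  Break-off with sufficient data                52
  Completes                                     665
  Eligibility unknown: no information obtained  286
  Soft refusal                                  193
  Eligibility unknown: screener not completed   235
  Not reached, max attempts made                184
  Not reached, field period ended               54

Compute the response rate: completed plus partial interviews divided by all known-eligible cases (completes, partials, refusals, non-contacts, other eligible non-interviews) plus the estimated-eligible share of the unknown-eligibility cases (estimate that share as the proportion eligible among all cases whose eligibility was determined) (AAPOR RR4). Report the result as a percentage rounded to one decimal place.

Refused = 43 + 193 = 236
No contact after all attempts = 54 + 184 = 238
Undetermined eligibility = 235 + 286 = 521
Ineligible = 95 + 311 = 406
Numerator: 665 + 52 = 717
Eligible (known): 665 + 52 + 236 + 238 + 22 = 1213
e = 1213 / (1213 + 406) = 1213 / 1619 = 0.7492
Eligible share of unknowns: 0.7492 × 521 = 390.33
Denominator: 1213 + 390.33 = 1603.33
RR4 = 717 / 1603.33 = 0.4472

44.7%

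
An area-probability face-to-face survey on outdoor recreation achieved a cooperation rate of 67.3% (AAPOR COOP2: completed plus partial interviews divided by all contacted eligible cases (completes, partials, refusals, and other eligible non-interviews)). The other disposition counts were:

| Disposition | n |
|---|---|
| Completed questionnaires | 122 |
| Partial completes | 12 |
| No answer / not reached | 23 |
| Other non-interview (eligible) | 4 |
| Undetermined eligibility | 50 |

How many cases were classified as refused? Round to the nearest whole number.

Top: 122 + 12 = 134
COOP2 = 134 / D = 0.673
D = 134 / 0.673 = 199.1
Other denominator terms total 138
refused = 199.1 − 138 ≈ 61

61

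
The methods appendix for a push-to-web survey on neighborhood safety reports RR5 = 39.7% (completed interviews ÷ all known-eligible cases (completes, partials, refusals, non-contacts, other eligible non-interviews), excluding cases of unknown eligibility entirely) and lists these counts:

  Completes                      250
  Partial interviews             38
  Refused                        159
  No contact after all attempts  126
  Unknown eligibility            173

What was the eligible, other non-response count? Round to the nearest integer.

RR5 = 250 / D = 0.397
D = 250 / 0.397 = 629.7
Rest of base = 573
eligible, other non-response = 629.7 − 573 ≈ 57

57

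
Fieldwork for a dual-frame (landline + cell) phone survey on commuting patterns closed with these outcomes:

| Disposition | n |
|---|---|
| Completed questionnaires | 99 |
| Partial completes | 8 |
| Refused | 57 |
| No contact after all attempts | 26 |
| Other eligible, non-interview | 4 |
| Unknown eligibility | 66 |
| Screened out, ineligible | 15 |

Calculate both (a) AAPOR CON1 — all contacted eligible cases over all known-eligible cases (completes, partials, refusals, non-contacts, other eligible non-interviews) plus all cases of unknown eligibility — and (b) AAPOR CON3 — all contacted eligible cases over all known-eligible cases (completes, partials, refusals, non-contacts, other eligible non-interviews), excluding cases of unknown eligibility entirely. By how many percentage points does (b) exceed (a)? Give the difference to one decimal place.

Top = 99 + 8 + 57 + 4 = 168
Base = 99 + 8 + 57 + 26 + 4 + 66 = 260
CON1 = 168 / 260 = 0.6462
Base = 99 + 8 + 57 + 26 + 4 = 194
CON3 = 168 / 194 = 0.8660
Difference = 86.60 − 64.62 = 21.98 percentage points

22.0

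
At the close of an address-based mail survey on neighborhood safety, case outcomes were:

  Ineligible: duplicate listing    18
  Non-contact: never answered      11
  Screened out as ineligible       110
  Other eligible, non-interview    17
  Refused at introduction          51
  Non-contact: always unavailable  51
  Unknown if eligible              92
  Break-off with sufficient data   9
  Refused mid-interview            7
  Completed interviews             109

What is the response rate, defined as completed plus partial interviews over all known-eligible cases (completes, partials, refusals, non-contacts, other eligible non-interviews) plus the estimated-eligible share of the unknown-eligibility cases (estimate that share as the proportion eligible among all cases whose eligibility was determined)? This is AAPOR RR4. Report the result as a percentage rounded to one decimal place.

37.3%

Declined to participate = 51 + 7 = 58
Never reached = 11 + 51 = 62
Screened out, ineligible = 110 + 18 = 128
Numerator = 109 + 9 = 118
Determined eligible = 109 + 9 + 58 + 62 + 17 = 255
e = 255 / (255 + 128) = 255 / 383 = 0.6658
Estimated eligible among unknowns = 0.6658 × 92 = 61.25
Base = 255 + 61.25 = 316.25
RR4 = 118 / 316.25 = 0.3731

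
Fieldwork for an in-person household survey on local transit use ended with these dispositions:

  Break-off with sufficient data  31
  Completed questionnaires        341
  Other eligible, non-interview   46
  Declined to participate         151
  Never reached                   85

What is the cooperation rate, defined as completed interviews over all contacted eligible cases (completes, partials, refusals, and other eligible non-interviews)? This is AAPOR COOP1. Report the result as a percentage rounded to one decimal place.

59.9%

Num → 341
Denominator → 341 + 31 + 151 + 46 = 569
COOP1 = 341 / 569 = 0.5993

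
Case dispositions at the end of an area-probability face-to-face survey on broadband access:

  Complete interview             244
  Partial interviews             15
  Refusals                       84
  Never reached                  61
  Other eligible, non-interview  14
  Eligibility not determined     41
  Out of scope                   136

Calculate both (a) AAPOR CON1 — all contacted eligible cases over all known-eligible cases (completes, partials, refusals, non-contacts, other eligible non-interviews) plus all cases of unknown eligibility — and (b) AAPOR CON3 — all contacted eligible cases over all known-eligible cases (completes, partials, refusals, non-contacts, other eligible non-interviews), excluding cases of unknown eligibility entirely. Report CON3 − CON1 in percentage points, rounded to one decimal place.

7.6

Top → 244 + 15 + 84 + 14 = 357
Base → 244 + 15 + 84 + 61 + 14 + 41 = 459
CON1 = 357 / 459 = 0.7778
Base → 244 + 15 + 84 + 61 + 14 = 418
CON3 = 357 / 418 = 0.8541
Difference = 85.41 − 77.78 = 7.63 percentage points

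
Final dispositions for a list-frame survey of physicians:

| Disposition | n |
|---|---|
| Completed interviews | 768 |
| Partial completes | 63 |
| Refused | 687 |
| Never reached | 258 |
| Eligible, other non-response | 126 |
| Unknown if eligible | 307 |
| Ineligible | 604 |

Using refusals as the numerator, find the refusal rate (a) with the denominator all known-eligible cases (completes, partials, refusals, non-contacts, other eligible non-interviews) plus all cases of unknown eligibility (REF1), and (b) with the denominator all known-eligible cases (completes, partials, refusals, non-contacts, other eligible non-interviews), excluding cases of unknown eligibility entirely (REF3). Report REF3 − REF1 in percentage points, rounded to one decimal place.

5.0

Num = 687
Denom = 768 + 63 + 687 + 258 + 126 + 307 = 2209
REF1 = 687 / 2209 = 0.3110
Denom = 768 + 63 + 687 + 258 + 126 = 1902
REF3 = 687 / 1902 = 0.3612
Difference = 36.12 − 31.10 = 5.02 percentage points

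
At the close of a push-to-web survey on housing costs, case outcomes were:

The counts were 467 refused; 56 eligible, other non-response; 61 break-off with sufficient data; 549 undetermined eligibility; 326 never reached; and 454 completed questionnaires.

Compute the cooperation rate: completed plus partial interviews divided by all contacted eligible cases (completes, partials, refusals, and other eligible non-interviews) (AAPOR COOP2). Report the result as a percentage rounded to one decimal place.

Top → 454 + 61 = 515
Denominator → 454 + 61 + 467 + 56 = 1038
COOP2 = 515 / 1038 = 0.4961

49.6%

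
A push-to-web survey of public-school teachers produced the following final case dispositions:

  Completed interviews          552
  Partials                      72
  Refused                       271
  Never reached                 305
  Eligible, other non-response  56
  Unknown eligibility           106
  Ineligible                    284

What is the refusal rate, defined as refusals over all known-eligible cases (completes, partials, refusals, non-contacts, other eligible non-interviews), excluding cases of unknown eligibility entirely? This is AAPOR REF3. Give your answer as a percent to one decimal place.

21.6%

Num: 271
Denominator: 552 + 72 + 271 + 305 + 56 = 1256
REF3 = 271 / 1256 = 0.2158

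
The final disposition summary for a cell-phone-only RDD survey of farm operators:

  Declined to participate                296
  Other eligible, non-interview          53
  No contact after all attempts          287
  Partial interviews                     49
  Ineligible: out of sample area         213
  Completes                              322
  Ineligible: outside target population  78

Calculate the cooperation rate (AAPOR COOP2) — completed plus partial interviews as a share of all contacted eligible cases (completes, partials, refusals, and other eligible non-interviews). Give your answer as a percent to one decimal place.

Screened out, ineligible = 78 + 213 = 291
Top → 322 + 49 = 371
Base → 322 + 49 + 296 + 53 = 720
COOP2 = 371 / 720 = 0.5153

51.5%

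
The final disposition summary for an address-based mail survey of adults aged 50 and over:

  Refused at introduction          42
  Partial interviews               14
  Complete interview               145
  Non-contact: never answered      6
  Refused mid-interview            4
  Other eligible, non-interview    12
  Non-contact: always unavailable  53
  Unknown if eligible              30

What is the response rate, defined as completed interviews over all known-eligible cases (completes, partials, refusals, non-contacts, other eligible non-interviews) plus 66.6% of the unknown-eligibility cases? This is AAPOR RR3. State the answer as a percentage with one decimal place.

Refusals = 42 + 4 = 46
No answer / not reached = 6 + 53 = 59
Numerator: 145
Eligible (known): 145 + 14 + 46 + 59 + 12 = 276
e × U: 0.6660 × 30 = 19.98
Base: 276 + 19.98 = 295.98
RR3 = 145 / 295.98 = 0.4899

49.0%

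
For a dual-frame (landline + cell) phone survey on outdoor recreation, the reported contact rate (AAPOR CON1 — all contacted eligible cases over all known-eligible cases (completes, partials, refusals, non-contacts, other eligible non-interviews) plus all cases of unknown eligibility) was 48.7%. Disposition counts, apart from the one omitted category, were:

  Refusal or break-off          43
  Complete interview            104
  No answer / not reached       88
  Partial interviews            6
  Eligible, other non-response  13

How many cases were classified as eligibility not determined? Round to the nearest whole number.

Num → 104 + 6 + 43 + 13 = 166
CON1 = 166 / D = 0.487
D = 166 / 0.487 = 340.9
Other denominator terms total 254
eligibility not determined = 340.9 − 254 ≈ 87

87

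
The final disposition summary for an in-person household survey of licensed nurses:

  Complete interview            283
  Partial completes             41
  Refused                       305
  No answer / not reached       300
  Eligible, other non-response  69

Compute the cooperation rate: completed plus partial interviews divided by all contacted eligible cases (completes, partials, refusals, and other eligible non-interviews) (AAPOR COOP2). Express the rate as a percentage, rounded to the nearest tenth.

46.4%

Numerator: 283 + 41 = 324
Denominator: 283 + 41 + 305 + 69 = 698
COOP2 = 324 / 698 = 0.4642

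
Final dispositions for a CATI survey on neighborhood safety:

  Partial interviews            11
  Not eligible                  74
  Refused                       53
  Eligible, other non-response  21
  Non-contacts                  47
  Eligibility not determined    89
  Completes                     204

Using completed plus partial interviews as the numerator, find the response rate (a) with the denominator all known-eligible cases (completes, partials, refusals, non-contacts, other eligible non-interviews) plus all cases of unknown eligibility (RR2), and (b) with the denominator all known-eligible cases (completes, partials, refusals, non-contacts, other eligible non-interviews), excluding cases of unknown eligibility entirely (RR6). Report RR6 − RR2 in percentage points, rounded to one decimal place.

13.4

Top = 204 + 11 = 215
Base = 204 + 11 + 53 + 47 + 21 + 89 = 425
RR2 = 215 / 425 = 0.5059
Base = 204 + 11 + 53 + 47 + 21 = 336
RR6 = 215 / 336 = 0.6399
Difference = 63.99 − 50.59 = 13.40 percentage points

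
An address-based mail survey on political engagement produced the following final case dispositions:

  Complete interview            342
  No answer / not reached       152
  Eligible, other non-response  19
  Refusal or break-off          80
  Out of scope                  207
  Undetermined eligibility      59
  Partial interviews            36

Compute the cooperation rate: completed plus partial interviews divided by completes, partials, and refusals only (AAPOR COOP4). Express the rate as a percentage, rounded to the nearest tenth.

Top = 342 + 36 = 378
Denominator = 342 + 36 + 80 = 458
COOP4 = 378 / 458 = 0.8253

82.5%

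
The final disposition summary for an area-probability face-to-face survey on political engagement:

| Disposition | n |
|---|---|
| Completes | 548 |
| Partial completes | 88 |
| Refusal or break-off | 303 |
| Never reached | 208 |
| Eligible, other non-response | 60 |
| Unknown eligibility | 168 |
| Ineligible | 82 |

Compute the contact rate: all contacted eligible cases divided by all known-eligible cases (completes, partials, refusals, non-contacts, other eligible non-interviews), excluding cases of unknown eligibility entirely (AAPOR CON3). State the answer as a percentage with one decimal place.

Num: 548 + 88 + 303 + 60 = 999
Denom: 548 + 88 + 303 + 208 + 60 = 1207
CON3 = 999 / 1207 = 0.8277

82.8%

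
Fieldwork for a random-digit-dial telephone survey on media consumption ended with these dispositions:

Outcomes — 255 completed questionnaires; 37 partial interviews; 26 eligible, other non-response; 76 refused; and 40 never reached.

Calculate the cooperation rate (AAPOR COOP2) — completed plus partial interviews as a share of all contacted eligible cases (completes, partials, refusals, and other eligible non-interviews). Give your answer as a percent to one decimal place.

Numerator = 255 + 37 = 292
Denom = 255 + 37 + 76 + 26 = 394
COOP2 = 292 / 394 = 0.7411

74.1%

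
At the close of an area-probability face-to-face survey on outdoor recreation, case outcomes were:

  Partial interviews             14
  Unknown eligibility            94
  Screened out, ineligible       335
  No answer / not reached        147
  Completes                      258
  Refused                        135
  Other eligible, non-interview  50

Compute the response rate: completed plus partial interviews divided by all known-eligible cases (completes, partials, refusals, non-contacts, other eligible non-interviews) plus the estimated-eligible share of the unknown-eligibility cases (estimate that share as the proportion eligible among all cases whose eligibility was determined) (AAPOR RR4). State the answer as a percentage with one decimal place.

40.9%

Num = 258 + 14 = 272
Determined eligible = 258 + 14 + 135 + 147 + 50 = 604
e = 604 / (604 + 335) = 604 / 939 = 0.6432
e × U = 0.6432 × 94 = 60.46
Base = 604 + 60.46 = 664.46
RR4 = 272 / 664.46 = 0.4094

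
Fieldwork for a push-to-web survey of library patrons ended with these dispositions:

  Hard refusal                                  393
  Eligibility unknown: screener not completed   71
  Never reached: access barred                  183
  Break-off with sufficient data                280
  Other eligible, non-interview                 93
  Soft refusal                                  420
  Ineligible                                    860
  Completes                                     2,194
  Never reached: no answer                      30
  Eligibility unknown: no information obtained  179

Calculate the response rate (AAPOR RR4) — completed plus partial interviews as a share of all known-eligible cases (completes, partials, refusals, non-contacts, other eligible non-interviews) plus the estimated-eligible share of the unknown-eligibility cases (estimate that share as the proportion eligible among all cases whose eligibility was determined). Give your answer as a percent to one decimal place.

65.2%

Refusals = 393 + 420 = 813
No answer / not reached = 30 + 183 = 213
Eligibility not determined = 71 + 179 = 250
Num → 2194 + 280 = 2474
Eligible (known) → 2194 + 280 + 813 + 213 + 93 = 3593
e = 3593 / (3593 + 860) = 3593 / 4453 = 0.8069
Estimated eligible among unknowns → 0.8069 × 250 = 201.72
Base → 3593 + 201.72 = 3794.72
RR4 = 2474 / 3794.72 = 0.6520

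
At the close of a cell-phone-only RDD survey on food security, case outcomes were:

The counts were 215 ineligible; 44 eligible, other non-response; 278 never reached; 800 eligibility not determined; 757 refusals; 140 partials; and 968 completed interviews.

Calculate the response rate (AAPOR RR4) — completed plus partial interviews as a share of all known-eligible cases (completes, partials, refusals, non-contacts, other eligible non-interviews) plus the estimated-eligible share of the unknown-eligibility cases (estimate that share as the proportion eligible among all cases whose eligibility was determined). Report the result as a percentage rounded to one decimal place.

Numerator = 968 + 140 = 1108
Known eligible = 968 + 140 + 757 + 278 + 44 = 2187
e = 2187 / (2187 + 215) = 2187 / 2402 = 0.9105
Eligible share of unknowns = 0.9105 × 800 = 728.40
Denominator = 2187 + 728.40 = 2915.40
RR4 = 1108 / 2915.40 = 0.3801

38.0%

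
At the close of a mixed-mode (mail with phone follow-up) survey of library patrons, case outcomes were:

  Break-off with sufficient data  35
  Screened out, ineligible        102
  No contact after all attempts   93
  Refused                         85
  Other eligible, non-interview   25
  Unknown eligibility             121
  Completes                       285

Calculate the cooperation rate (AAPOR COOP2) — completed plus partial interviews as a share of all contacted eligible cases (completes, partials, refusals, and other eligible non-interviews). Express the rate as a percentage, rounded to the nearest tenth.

Num: 285 + 35 = 320
Denom: 285 + 35 + 85 + 25 = 430
COOP2 = 320 / 430 = 0.7442

74.4%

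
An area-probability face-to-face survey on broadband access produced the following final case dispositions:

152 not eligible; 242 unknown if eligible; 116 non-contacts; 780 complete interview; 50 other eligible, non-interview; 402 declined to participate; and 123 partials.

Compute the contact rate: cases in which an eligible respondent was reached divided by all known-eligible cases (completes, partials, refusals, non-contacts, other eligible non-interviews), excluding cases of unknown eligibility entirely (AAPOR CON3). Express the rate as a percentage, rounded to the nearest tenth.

92.1%

Num → 780 + 123 + 402 + 50 = 1355
Denominator → 780 + 123 + 402 + 116 + 50 = 1471
CON3 = 1355 / 1471 = 0.9211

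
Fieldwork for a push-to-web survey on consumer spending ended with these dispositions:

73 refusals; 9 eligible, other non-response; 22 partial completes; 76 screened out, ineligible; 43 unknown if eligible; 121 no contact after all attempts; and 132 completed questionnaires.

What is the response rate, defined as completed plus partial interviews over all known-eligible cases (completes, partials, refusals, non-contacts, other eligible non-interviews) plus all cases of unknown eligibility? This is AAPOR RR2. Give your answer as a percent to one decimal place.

Num: 132 + 22 = 154
Base: 132 + 22 + 73 + 121 + 9 + 43 = 400
RR2 = 154 / 400 = 0.3850

38.5%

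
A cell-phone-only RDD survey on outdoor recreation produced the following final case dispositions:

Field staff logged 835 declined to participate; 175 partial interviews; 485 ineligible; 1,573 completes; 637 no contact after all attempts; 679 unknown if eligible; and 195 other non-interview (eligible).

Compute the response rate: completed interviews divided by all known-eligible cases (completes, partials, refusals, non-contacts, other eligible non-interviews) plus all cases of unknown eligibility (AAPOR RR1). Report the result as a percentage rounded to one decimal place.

Numerator → 1573
Denominator → 1573 + 175 + 835 + 637 + 195 + 679 = 4094
RR1 = 1573 / 4094 = 0.3842

38.4%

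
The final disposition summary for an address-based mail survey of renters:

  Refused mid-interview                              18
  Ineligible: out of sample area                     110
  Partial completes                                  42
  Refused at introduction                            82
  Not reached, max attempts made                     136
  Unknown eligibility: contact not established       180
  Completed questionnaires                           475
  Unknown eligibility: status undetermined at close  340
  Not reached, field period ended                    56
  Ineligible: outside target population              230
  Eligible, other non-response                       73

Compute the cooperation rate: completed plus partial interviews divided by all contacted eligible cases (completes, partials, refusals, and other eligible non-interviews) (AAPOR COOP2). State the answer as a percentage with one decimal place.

Refused = 82 + 18 = 100
No answer / not reached = 56 + 136 = 192
Eligibility not determined = 180 + 340 = 520
Screened out, ineligible = 230 + 110 = 340
Numerator: 475 + 42 = 517
Denom: 475 + 42 + 100 + 73 = 690
COOP2 = 517 / 690 = 0.7493

74.9%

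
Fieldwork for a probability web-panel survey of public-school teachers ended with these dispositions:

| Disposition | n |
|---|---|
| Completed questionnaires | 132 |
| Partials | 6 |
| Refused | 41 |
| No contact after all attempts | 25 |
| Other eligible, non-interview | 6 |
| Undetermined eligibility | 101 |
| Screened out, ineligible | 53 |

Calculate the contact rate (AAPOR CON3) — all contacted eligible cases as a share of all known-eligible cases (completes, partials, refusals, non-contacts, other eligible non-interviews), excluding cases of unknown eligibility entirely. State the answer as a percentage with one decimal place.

Num: 132 + 6 + 41 + 6 = 185
Denominator: 132 + 6 + 41 + 25 + 6 = 210
CON3 = 185 / 210 = 0.8810

88.1%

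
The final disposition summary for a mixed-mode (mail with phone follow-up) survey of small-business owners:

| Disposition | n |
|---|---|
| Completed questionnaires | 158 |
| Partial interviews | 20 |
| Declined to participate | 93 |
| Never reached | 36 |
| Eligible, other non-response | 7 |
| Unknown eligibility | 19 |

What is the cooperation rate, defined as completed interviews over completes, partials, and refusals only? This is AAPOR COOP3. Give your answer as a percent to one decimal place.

58.3%

Numerator: 158
Denominator: 158 + 20 + 93 = 271
COOP3 = 158 / 271 = 0.5830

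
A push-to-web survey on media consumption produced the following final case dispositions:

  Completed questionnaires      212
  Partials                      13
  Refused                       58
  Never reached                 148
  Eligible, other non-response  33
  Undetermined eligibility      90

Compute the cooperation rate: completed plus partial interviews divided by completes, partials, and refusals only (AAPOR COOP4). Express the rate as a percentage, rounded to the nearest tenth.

Num → 212 + 13 = 225
Denominator → 212 + 13 + 58 = 283
COOP4 = 225 / 283 = 0.7951

79.5%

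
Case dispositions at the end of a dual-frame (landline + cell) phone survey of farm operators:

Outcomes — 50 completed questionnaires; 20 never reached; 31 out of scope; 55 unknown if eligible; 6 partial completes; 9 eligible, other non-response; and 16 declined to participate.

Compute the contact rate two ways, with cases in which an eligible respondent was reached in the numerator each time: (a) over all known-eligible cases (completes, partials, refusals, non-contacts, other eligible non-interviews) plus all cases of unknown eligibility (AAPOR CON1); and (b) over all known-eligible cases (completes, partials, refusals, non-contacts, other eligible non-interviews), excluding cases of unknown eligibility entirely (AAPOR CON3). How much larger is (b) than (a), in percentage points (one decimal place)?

28.3

Num: 50 + 6 + 16 + 9 = 81
Denominator: 50 + 6 + 16 + 20 + 9 + 55 = 156
CON1 = 81 / 156 = 0.5192
Denominator: 50 + 6 + 16 + 20 + 9 = 101
CON3 = 81 / 101 = 0.8020
Difference = 80.20 − 51.92 = 28.28 percentage points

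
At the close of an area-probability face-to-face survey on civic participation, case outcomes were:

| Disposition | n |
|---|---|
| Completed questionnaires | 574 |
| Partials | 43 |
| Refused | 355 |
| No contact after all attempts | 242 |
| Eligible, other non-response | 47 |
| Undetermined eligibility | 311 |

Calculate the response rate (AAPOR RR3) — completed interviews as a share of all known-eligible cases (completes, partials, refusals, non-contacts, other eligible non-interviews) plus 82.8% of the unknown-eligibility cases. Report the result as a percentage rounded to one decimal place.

Numerator = 574
Known eligible = 574 + 43 + 355 + 242 + 47 = 1261
Estimated eligible among unknowns = 0.8280 × 311 = 257.51
Denom = 1261 + 257.51 = 1518.51
RR3 = 574 / 1518.51 = 0.3780

37.8%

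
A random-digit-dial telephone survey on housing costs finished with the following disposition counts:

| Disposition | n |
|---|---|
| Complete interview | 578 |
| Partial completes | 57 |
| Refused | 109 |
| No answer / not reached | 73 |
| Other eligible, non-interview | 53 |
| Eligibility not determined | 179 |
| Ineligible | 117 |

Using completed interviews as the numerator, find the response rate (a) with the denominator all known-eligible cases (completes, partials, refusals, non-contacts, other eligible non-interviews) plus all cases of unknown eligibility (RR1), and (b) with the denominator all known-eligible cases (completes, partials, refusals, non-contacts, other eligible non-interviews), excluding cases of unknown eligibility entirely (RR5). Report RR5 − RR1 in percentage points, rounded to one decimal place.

Numerator = 578
Denominator = 578 + 57 + 109 + 73 + 53 + 179 = 1049
RR1 = 578 / 1049 = 0.5510
Denominator = 578 + 57 + 109 + 73 + 53 = 870
RR5 = 578 / 870 = 0.6644
Difference = 66.44 − 55.10 = 11.34 percentage points

11.3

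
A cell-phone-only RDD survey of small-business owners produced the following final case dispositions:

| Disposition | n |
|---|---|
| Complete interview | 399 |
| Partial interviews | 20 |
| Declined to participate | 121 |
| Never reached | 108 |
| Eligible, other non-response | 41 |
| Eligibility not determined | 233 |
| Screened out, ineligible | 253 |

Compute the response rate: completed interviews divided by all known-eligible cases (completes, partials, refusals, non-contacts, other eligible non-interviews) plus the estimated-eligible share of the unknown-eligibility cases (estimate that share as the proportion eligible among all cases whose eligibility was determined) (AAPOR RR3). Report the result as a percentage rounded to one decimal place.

46.4%

Numerator: 399
Eligible (known): 399 + 20 + 121 + 108 + 41 = 689
e = 689 / (689 + 253) = 689 / 942 = 0.7314
Eligible share of unknowns: 0.7314 × 233 = 170.42
Denominator: 689 + 170.42 = 859.42
RR3 = 399 / 859.42 = 0.4643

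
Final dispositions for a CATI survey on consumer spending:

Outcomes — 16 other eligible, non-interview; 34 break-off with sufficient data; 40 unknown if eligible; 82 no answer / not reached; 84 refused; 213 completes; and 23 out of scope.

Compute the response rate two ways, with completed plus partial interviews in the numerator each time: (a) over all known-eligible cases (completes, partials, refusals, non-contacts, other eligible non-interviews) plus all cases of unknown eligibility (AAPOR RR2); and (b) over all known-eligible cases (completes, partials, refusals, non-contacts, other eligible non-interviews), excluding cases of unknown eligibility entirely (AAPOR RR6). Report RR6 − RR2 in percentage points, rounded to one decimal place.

4.9

Num: 213 + 34 = 247
Denom: 213 + 34 + 84 + 82 + 16 + 40 = 469
RR2 = 247 / 469 = 0.5267
Denom: 213 + 34 + 84 + 82 + 16 = 429
RR6 = 247 / 429 = 0.5758
Difference = 57.58 − 52.67 = 4.91 percentage points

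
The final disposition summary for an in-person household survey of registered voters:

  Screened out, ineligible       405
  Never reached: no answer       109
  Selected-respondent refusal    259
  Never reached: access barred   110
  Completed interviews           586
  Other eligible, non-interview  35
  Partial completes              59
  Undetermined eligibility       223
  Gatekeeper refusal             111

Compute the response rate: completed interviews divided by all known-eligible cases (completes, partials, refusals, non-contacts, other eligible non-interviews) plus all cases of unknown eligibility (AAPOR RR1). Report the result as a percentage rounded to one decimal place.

Refused = 111 + 259 = 370
No answer / not reached = 109 + 110 = 219
Top: 586
Base: 586 + 59 + 370 + 219 + 35 + 223 = 1492
RR1 = 586 / 1492 = 0.3928

39.3%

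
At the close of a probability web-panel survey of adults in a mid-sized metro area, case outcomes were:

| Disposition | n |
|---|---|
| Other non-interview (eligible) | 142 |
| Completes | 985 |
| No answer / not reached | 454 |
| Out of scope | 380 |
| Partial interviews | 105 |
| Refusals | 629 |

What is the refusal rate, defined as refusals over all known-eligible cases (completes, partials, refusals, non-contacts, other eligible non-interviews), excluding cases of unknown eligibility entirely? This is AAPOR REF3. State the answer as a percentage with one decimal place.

27.2%

Num = 629
Base = 985 + 105 + 629 + 454 + 142 = 2315
REF3 = 629 / 2315 = 0.2717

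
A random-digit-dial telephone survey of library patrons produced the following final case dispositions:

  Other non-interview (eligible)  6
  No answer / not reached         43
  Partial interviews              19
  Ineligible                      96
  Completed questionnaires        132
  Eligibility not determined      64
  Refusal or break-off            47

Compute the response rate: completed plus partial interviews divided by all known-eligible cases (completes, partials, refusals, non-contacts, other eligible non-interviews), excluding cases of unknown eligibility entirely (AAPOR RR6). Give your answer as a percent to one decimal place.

61.1%

Num = 132 + 19 = 151
Denom = 132 + 19 + 47 + 43 + 6 = 247
RR6 = 151 / 247 = 0.6113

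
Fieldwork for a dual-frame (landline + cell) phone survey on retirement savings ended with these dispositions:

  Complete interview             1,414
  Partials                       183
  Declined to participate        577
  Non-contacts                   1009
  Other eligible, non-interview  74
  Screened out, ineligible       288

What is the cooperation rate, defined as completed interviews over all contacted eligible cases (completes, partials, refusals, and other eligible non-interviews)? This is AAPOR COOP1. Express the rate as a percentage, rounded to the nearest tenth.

Numerator = 1414
Denom = 1414 + 183 + 577 + 74 = 2248
COOP1 = 1414 / 2248 = 0.6290

62.9%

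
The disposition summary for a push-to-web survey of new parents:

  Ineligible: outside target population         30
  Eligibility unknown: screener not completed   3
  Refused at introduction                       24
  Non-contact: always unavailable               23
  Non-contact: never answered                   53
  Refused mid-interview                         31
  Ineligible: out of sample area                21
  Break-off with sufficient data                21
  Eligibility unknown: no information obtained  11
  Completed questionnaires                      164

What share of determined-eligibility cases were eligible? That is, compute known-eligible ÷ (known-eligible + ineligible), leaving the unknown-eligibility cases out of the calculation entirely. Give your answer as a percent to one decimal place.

Refusals = 24 + 31 = 55
No contact after all attempts = 53 + 23 = 76
Undetermined eligibility = 3 + 11 = 14
Ineligible = 30 + 21 = 51
Known eligible: 164 + 21 + 55 + 76 = 316
e = 316 / (316 + 51) = 316 / 367 = 0.8610

86.1%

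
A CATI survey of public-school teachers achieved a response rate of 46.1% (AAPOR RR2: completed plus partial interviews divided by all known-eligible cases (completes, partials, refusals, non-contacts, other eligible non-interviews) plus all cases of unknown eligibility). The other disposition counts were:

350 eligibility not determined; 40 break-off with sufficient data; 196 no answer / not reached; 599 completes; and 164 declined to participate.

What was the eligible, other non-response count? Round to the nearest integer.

37

Top = 599 + 40 = 639
RR2 = 639 / D = 0.461
D = 639 / 0.461 = 1386.1
Rest of base = 1349
eligible, other non-response = 1386.1 − 1349 ≈ 37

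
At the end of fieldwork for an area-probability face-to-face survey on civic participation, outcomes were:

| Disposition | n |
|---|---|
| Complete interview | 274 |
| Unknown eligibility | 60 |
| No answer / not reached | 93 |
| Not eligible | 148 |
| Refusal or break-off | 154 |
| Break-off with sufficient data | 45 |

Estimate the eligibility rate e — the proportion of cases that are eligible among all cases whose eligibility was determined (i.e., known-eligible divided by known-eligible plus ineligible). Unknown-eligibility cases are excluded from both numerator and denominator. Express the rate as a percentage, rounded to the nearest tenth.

Determined eligible → 274 + 45 + 154 + 93 = 566
e = 566 / (566 + 148) = 566 / 714 = 0.7927

79.3%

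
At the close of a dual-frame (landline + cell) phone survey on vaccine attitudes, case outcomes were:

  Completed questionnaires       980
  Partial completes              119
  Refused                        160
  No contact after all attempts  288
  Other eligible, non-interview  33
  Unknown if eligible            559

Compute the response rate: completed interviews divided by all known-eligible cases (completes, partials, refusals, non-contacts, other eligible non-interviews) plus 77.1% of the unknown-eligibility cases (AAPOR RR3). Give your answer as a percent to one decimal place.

Num: 980
Eligible (known): 980 + 119 + 160 + 288 + 33 = 1580
Eligible share of unknowns: 0.7710 × 559 = 430.99
Base: 1580 + 430.99 = 2010.99
RR3 = 980 / 2010.99 = 0.4873

48.7%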